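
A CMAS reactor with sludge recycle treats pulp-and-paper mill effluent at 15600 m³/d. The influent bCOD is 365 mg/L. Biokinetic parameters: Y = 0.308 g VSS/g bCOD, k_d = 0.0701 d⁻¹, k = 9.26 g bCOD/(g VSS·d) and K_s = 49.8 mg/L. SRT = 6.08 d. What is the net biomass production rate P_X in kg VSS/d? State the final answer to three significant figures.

P_X ≈ 1210 kg VSS/d

For a completely mixed reactor with recycle the Lawrence–McCarty relation gives S = K_s·(1 + k_d·θ_c) / [θ_c·(Y·k − k_d) − 1] = 49.8 × (1 + 0.0701 × 6.08) / [6.08 × (0.308 × 9.26 − 0.0701) − 1] = 71.03 / 15.91 = 4.463 mg/L.
Correct the yield for decay: Y_obs = Y/(1 + k_d θ_c) = 0.308 / (1 + 0.0701 × 6.08) = 0.308 / 1.426 = 0.2160.
Q·(S₀ − S) = 15600 × (365 − 4.46) × 10⁻³ = 5624 kg/d removed.
So the net sludge growth is P_X = 0.2160 × 5624 = 1215 kg VSS/d.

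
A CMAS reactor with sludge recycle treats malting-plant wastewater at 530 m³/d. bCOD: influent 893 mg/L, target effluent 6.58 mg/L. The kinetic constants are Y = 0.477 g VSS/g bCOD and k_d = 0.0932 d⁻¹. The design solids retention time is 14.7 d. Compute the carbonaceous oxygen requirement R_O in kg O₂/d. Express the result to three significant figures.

R_O ≈ 336 kg O₂/d

Correct the yield for decay: Y_obs = Y/(1 + k_d θ_c) = 0.477 / (1 + 0.0932 × 14.7) = 0.477 / 2.370 = 0.2013.
Q·(S₀ − S) = 530 × (893 − 6.58) × 10⁻³ = 469.8 kg/d removed.
Biomass synthesised: P_X = Y_obs × 469.8 = 94.55 kg VSS/d.
Carbonaceous O₂ demand = substrate oxidised − cell-mass equivalent = 469.8 − 1.42 × 94.55 = 335.5 kg O₂/d.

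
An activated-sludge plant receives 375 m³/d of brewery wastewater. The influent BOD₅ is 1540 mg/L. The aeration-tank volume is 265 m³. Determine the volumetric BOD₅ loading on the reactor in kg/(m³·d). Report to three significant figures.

L_v ≈ 2.18 kg BOD₅/(m³·d)

L_v = Q S₀ / V = 375 × 1540 × 10⁻³ / 265.0 = 2.179 kg/(m³·d).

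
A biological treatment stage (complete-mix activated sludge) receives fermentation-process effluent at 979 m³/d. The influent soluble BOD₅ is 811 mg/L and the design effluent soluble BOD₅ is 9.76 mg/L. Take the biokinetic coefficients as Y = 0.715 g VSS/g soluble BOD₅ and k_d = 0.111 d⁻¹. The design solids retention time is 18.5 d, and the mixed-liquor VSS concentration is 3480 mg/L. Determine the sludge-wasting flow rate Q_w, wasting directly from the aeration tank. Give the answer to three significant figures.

Steady-state biomass mass balance: V·X·(1 + k_d·θ_c) = Y·Q·(S₀ − S)·θ_c, so V = 0.715 × 979 × (811 − 9.76) × 18.5 / [3480 × (1 + 0.111 × 18.5)] = 1.04×10^7 / 10626 = 976.4 m³.
Wasting from the aeration tank: Q_w = V / θ_c = 976.4 / 18.5 = 52.78 m³/d.

Q_w ≈ 52.8 m³/d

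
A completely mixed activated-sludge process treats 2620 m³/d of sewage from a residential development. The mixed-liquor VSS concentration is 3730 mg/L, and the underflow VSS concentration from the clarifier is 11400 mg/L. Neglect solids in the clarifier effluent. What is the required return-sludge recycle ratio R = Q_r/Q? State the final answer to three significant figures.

Solids balance on the clarifier gives (1+R)X = R·X_r, so R = X/(X_r − X) = 3730 / (11400 − 3730) = 0.4863.

R ≈ 0.486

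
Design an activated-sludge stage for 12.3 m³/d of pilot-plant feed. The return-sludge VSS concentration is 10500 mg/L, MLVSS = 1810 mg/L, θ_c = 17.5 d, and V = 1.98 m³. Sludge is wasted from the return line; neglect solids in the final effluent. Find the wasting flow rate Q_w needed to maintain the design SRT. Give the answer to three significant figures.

Wasting from the return line (neglecting effluent solids): Q_w = V·X / (θ_c·X_r) = 1.980 × 1810 / (17.5 × 10500) = 0.01950 m³/d.

Q_w ≈ 0.0195 m³/d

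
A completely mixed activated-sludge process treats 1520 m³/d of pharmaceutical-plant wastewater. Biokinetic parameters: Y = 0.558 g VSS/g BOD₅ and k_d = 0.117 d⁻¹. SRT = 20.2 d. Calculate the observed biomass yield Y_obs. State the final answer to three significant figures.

Y_obs ≈ 0.166 g VSS/g BOD₅

Correct the yield for decay: Y_obs = Y/(1 + k_d θ_c) = 0.558 / (1 + 0.117 × 20.2) = 0.558 / 3.363 = 0.1659.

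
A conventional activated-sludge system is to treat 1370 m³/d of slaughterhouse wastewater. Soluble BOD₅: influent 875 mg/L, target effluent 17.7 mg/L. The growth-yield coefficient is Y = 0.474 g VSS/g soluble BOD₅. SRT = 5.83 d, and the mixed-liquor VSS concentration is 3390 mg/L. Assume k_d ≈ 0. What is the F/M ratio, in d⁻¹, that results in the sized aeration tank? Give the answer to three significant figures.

F/M ≈ 0.369 d⁻¹

With k_d = 0 the design equation reduces to V = Y Q (S₀−S) θ_c / X = 0.474 × 1370 × (875 − 17.7) × 5.83 / 3390 = 957.4 m³.
F/M = applied load / biomass = Q·S₀/(V·X) = 1370 × 875 / (957.4 × 3390) = 0.3693 d⁻¹.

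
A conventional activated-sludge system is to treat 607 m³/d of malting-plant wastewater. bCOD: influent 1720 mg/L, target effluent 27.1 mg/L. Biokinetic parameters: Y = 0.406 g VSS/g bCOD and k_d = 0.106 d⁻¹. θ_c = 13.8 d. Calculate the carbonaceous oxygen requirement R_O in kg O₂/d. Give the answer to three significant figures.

The observed yield is Y_obs = Y/(1 + k_d·θ_c) = 0.406 / (1 + 0.106 × 13.8) = 0.406 / 2.463 = 0.1649 g VSS per g bCOD removed.
Mass of bCOD removed per day: Q(S₀ − S) = 607 × 1693 g/m³ = 1028 kg/d.
Net sludge production P_X = 0.1649 × 1028 = 169.4 kg VSS/d.
R_O = Q·ΔS − 1.42 P_X = 1028 − 240.5 = 787.0 kg O₂/d.

R_O ≈ 787 kg O₂/d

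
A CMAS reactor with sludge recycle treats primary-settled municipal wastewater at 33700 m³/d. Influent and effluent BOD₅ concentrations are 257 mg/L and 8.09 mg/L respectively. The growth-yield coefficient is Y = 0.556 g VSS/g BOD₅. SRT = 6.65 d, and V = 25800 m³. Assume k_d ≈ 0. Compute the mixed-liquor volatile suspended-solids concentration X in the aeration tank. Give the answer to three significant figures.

X ≈ 1200 mg/L

From V·X = Y·Q·(S₀ − S)·θ_c (decay neglected): X = 0.556 × 33700 × (257 − 8.09) × 6.65 / 25800 = 1202 mg/L.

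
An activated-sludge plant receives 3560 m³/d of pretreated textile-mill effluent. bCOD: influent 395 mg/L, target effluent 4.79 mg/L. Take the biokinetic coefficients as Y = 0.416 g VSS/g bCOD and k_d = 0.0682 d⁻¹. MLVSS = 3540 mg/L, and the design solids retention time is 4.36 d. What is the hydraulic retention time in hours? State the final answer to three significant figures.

Steady-state biomass mass balance: V·X·(1 + k_d·θ_c) = Y·Q·(S₀ − S)·θ_c, so V = 0.416 × 3560 × (395 − 4.79) × 4.36 / [3540 × (1 + 0.0682 × 4.36)] = 2.52×10^6 / 4593 = 548.6 m³.
τ = V/Q = 548.6/3560 = 0.1541 d, or 3.699 h.

τ ≈ 3.70 h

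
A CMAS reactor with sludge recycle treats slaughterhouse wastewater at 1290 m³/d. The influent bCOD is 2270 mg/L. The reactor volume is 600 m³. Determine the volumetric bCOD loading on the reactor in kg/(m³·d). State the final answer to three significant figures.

Applied bCOD load per unit volume = Q·S₀/V = (1290 × 2270/1000)/600.0 = 4.880 kg bCOD·m⁻³·d⁻¹.

L_v ≈ 4.88 kg bCOD/(m³·d)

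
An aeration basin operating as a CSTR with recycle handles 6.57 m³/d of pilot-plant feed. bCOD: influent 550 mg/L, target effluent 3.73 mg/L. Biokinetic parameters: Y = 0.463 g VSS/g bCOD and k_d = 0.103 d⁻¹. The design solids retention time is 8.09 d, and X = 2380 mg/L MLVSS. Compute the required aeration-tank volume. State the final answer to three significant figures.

V ≈ 3.08 m³

From the SRT design equation V = Y Q (S₀−S) θ_c / [X (1 + k_d θ_c)] = 0.463 × 6.57 × (550 − 3.73) × 8.09 / [2380 × (1 + 0.103 × 8.09)] = 1.34×10^4 / 4363 = 3.081 m³.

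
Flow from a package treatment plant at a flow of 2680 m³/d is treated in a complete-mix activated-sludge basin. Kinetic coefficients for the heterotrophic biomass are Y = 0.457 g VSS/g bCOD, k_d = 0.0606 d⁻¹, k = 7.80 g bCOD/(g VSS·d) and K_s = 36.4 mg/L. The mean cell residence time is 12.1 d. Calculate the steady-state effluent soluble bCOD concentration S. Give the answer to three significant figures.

For a completely mixed reactor with recycle the Lawrence–McCarty relation gives S = K_s·(1 + k_d·θ_c) / [θ_c·(Y·k − k_d) − 1] = 36.4 × (1 + 0.0606 × 12.1) / [12.1 × (0.457 × 7.80 − 0.0606) − 1] = 63.09 / 41.40 = 1.524 mg/L.

S ≈ 1.52 mg/L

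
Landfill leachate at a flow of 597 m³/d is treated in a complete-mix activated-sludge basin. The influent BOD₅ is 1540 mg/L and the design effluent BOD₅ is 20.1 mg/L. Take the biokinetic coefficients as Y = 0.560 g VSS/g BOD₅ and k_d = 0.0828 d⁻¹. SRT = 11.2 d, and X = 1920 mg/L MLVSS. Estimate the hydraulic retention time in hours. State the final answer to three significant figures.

Rearranging the biomass balance for a CMAS with decay, V = Y·Q·ΔS·θ_c / [X·(1+k_d θ_c)] = 0.560 × 597 × (1540 − 20.1) × 11.2 / [1920 × (1 + 0.0828 × 11.2)] = 5.69×10^6 / 3701 = 1538 m³.
HRT = V/Q = 1538 m³ / 597 m³·d⁻¹ = 2.576 d × 24 = 61.83 h.

τ ≈ 61.8 h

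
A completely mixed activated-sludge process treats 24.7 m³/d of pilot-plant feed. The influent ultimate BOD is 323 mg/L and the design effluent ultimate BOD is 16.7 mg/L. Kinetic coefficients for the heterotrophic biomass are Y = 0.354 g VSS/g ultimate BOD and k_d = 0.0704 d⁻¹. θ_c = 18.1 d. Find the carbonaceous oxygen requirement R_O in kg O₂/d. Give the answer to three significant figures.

Correct the yield for decay: Y_obs = Y/(1 + k_d θ_c) = 0.354 / (1 + 0.0704 × 18.1) = 0.354 / 2.274 = 0.1557.
Mass of ultimate BOD removed per day: Q(S₀ − S) = 24.7 × 306.3 g/m³ = 7.566 kg/d.
Net sludge production P_X = 0.1557 × 7.566 = 1.178 kg VSS/d.
R_O = Q·(S₀ − S) − 1.42·P_X = 7.566 − 1.42 × 1.178 = 5.893 kg O₂/d.

R_O ≈ 5.89 kg O₂/d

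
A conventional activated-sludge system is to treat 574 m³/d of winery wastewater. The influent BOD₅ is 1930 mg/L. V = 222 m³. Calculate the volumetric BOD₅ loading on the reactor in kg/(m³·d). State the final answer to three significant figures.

L_v ≈ 4.99 kg BOD₅/(m³·d)

Volumetric loading L_v = Q·S₀ / V = 574 × 1930 g/m³ / 222.0 m³ = 4990 g/(m³·d) = 4.990 kg BOD₅/(m³·d).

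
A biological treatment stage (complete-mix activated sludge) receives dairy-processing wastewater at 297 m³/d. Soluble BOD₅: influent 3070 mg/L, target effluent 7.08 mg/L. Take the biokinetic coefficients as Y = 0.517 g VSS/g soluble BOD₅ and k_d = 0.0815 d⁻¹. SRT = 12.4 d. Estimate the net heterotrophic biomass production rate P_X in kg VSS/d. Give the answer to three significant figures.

Observed yield with endogenous decay: Y_obs = Y / (1 + k_d·θ_c) = 0.517 / (1 + 0.0815 × 12.4) = 0.517 / 2.011 = 0.2571 g VSS/g soluble BOD₅.
Substrate removed = Q·(S₀ − S) = 297 m³/d × (3070 − 7.08) g/m³ = 9.1×10^5 g/d = 909.7 kg/d.
P_X = Y_obs · Q(S₀ − S) = 0.2571 × 909.7 = 233.9 kg VSS/d.

P_X ≈ 234 kg VSS/d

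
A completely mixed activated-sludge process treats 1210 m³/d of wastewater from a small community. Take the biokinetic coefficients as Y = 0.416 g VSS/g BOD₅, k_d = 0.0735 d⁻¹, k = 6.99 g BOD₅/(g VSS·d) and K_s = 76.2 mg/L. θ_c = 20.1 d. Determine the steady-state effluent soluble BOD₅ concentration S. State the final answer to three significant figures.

S ≈ 3.37 mg/L

Effluent substrate depends only on kinetics and SRT: S = K_s(1 + k_d θ_c) / [θ_c(Yk − k_d) − 1] = 76.2 × (1 + 0.0735 × 20.1) / [20.1 × (0.416 × 6.99 − 0.0735) − 1] = 188.8 / 55.97 = 3.373 mg/L.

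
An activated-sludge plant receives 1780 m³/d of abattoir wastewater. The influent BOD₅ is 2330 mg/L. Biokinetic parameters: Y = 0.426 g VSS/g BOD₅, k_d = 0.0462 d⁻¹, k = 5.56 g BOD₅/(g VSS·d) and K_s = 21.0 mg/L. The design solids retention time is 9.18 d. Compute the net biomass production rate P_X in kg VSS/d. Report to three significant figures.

Effluent substrate depends only on kinetics and SRT: S = K_s(1 + k_d θ_c) / [θ_c(Yk − k_d) − 1] = 21.0 × (1 + 0.0462 × 9.18) / [9.18 × (0.426 × 5.56 − 0.0462) − 1] = 29.91 / 20.32 = 1.472 mg/L.
The observed yield is Y_obs = Y/(1 + k_d·θ_c) = 0.426 / (1 + 0.0462 × 9.18) = 0.426 / 1.424 = 0.2991 g VSS per g BOD₅ removed.
Substrate removed = Q·(S₀ − S) = 1780 m³/d × (2330 − 1.47) g/m³ = 4.14×10^6 g/d = 4145 kg/d.
P_X = Y_obs · Q(S₀ − S) = 0.2991 × 4145 = 1240 kg VSS/d.

P_X ≈ 1240 kg VSS/d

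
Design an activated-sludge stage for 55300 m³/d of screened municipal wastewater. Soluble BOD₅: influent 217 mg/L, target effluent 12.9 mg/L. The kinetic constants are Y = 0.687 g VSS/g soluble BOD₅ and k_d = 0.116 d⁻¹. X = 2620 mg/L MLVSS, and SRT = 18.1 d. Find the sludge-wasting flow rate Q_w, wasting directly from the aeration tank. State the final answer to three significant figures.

Steady-state biomass mass balance: V·X·(1 + k_d·θ_c) = Y·Q·(S₀ − S)·θ_c, so V = 0.687 × 55300 × (217 − 12.9) × 18.1 / [2620 × (1 + 0.116 × 18.1)] = 1.4×10^8 / 8121 = 17282 m³.
Wasting from the aeration tank: Q_w = V / θ_c = 17282 / 18.1 = 954.8 m³/d.

Q_w ≈ 955 m³/d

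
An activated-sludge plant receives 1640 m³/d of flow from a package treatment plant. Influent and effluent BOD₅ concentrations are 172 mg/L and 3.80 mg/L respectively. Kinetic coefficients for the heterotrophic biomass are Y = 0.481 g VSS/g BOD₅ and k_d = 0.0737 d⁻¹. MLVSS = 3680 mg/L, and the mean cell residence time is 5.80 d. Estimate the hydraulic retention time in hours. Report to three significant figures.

τ ≈ 2.14 h

From the SRT design equation V = Y Q (S₀−S) θ_c / [X (1 + k_d θ_c)] = 0.481 × 1640 × (172 − 3.80) × 5.80 / [3680 × (1 + 0.0737 × 5.80)] = 7.7×10^5 / 5253 = 146.5 m³.
HRT = V/Q = 146.5 m³ / 1640 m³·d⁻¹ = 0.08933 d × 24 = 2.144 h.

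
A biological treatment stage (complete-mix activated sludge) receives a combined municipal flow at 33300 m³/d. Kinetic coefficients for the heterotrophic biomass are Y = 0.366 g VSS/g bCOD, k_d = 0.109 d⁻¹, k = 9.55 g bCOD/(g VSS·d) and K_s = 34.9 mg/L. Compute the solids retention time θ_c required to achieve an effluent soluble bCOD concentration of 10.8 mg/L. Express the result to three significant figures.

Specific growth rate at S = 10.8 mg/L: μ = YkS/(K_s+S) = 0.366·9.55·10.8/(34.9+10.8) = 0.8260 d⁻¹.
1/θ_c = 0.8260 − 0.109 = 0.7170 d⁻¹, so θ_c = 1.395 d.

θ_c ≈ 1.39 d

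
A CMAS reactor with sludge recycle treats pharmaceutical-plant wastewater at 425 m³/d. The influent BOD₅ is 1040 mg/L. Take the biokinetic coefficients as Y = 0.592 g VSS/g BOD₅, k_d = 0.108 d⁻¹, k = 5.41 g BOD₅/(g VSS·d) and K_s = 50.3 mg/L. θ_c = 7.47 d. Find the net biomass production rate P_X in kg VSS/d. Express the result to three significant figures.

From the Monod/SRT balance for a CMAS, S = K_s·(1+k_d θ_c)/[θ_c·(Y k − k_d) − 1] = 50.3 × (1 + 0.108 × 7.47) / [7.47 × (0.592 × 5.41 − 0.108) − 1] = 90.88 / 22.12 = 4.109 mg/L.
Y_obs = Y / (1 + k_d θ_c) = 0.592 / (1 + 0.108 × 7.47) = 0.592 / 1.807 = 0.3277.
ΔS = 1040 − 4.11 = 1036 mg/L, so the substrate removal rate is 425 × 1036/1000 = 440.3 kg BOD₅/d.
Net biomass production P_X = Y_obs × Q·(S₀ − S) = 0.3277 × 440.3 = 144.3 kg VSS/d.

P_X ≈ 144 kg VSS/d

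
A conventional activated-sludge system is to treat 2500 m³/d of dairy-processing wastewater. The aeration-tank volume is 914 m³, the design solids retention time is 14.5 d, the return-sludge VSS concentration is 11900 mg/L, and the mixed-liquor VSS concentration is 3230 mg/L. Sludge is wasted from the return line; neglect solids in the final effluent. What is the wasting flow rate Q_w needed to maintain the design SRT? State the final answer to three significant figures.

Wasting from the return line (neglecting effluent solids): Q_w = V·X / (θ_c·X_r) = 914.0 × 3230 / (14.5 × 11900) = 17.11 m³/d.

Q_w ≈ 17.1 m³/d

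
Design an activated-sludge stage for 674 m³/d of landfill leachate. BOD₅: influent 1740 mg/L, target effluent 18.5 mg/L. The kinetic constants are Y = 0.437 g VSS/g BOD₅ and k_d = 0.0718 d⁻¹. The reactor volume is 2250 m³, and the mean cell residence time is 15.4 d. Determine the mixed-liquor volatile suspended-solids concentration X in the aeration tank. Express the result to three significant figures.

Solving the biomass balance for X: X = Y Q (S₀−S) θ_c / [V (1+k_d θ_c)] = 0.437 × 674 × (1740 − 18.5) × 15.4 / [2250 × (1 + 0.0718 × 15.4)] = 1648 mg/L.

X ≈ 1650 mg/L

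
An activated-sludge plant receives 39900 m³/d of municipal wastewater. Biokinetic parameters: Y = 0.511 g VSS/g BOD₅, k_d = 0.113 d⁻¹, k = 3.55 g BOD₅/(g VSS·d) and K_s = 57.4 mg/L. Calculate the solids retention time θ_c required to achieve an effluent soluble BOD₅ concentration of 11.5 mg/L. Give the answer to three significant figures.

θ_c ≈ 5.27 d

Specific growth rate at S = 11.5 mg/L: μ = YkS/(K_s+S) = 0.511·3.55·11.5/(57.4+11.5) = 0.3028 d⁻¹.
1/θ_c = 0.3028 − 0.113 = 0.1898 d⁻¹, so θ_c = 5.269 d.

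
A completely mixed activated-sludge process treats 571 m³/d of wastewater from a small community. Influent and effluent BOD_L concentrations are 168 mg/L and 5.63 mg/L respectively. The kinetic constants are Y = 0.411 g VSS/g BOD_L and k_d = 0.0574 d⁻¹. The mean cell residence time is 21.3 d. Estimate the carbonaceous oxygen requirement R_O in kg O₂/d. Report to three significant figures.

The observed yield is Y_obs = Y/(1 + k_d·θ_c) = 0.411 / (1 + 0.0574 × 21.3) = 0.411 / 2.223 = 0.1849 g VSS per g BOD_L removed.
Substrate removed = Q·(S₀ − S) = 571 m³/d × (168 − 5.63) g/m³ = 9.27×10^4 g/d = 92.71 kg/d.
Net sludge production P_X = 0.1849 × 92.71 = 17.14 kg VSS/d.
R_O = Q·(S₀ − S) − 1.42·P_X = 92.71 − 1.42 × 17.14 = 68.37 kg O₂/d.

R_O ≈ 68.4 kg O₂/d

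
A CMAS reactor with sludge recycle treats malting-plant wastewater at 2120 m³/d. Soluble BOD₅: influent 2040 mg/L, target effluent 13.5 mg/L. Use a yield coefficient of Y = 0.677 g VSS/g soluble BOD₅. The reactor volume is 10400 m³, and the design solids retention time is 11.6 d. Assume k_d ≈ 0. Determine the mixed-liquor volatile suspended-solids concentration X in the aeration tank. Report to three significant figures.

Without decay, X = Y Q (S₀−S) θ_c / V = 0.677 × 2120 × (2040 − 13.5) × 11.6 / 10400 = 3244 mg/L.

X ≈ 3240 mg/L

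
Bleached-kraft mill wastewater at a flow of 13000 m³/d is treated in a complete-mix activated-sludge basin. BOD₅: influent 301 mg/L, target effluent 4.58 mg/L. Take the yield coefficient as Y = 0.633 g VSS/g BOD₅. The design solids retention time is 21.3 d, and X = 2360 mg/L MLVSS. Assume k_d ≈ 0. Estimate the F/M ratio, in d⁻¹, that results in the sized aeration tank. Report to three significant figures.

With k_d = 0 the design equation reduces to V = Y Q (S₀−S) θ_c / X = 0.633 × 13000 × (301 − 4.58) × 21.3 / 2360 = 22015 m³.
F/M = applied load / biomass = Q·S₀/(V·X) = 13000 × 301 / (22015 × 2360) = 0.07531 d⁻¹.

F/M ≈ 0.0753 d⁻¹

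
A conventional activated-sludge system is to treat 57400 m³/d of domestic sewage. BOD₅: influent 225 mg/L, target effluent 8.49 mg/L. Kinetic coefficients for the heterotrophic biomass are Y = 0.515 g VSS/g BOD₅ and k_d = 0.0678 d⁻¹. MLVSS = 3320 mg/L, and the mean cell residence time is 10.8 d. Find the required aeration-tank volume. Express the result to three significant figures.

V ≈ 12000 m³

Rearranging the biomass balance for a CMAS with decay, V = Y·Q·ΔS·θ_c / [X·(1+k_d θ_c)] = 0.515 × 57400 × (225 − 8.49) × 10.8 / [3320 × (1 + 0.0678 × 10.8)] = 6.91×10^7 / 5751 = 12019 m³.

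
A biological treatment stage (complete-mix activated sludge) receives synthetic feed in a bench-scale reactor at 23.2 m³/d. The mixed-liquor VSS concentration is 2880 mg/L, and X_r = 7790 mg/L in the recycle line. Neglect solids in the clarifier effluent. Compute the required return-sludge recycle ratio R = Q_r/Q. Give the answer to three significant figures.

R ≈ 0.587

Mass balance around the secondary clarifier (neglecting effluent solids): R = X / (X_r − X) = 2880 / (7790 − 2880) = 0.5866.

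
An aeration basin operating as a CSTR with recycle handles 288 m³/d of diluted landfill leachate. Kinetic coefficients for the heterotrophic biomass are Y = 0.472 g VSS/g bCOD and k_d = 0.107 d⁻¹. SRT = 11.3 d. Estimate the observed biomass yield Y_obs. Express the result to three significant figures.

Y_obs ≈ 0.214 g VSS/g bCOD

The observed yield is Y_obs = Y/(1 + k_d·θ_c) = 0.472 / (1 + 0.107 × 11.3) = 0.472 / 2.209 = 0.2137 g VSS per g bCOD removed.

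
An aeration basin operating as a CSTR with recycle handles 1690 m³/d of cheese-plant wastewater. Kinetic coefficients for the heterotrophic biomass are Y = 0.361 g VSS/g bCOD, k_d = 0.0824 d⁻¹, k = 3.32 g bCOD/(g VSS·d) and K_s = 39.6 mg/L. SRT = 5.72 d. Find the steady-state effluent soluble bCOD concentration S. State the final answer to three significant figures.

S ≈ 10.8 mg/L

Effluent substrate depends only on kinetics and SRT: S = K_s(1 + k_d θ_c) / [θ_c(Yk − k_d) − 1] = 39.6 × (1 + 0.0824 × 5.72) / [5.72 × (0.361 × 3.32 − 0.0824) − 1] = 58.26 / 5.384 = 10.82 mg/L.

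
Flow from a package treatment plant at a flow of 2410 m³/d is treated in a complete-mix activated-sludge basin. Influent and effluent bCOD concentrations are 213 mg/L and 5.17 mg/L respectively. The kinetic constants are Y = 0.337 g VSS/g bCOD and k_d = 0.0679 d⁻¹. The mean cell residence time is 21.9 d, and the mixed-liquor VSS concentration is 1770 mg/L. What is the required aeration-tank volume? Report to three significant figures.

From the SRT design equation V = Y Q (S₀−S) θ_c / [X (1 + k_d θ_c)] = 0.337 × 2410 × (213 − 5.17) × 21.9 / [1770 × (1 + 0.0679 × 21.9)] = 3.7×10^6 / 4402 = 839.7 m³.

V ≈ 840 m³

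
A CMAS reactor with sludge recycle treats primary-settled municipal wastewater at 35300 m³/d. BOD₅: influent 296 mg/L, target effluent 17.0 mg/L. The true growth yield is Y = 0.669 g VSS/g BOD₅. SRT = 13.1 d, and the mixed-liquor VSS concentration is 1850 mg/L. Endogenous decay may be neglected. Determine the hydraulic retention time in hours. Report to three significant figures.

τ ≈ 31.7 h

Biomass mass balance (decay neglected): V·X = Y·Q·(S₀ − S)·θ_c, so V = 0.669 × 35300 × (296 − 17.0) × 13.1 / 1850 = 46656 m³.
Hydraulic retention time τ = V/Q = 46656 / 35300 = 1.322 d = 31.72 h.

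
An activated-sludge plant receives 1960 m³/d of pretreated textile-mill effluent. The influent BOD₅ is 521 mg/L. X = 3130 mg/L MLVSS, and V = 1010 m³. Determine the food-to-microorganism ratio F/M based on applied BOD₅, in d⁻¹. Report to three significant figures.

F/M ≈ 0.323 d⁻¹

F/M = Q·S₀ / (V·X) = 1960 × 521 / (1010 × 3130) = 0.3230 g BOD₅·(g VSS·d)⁻¹.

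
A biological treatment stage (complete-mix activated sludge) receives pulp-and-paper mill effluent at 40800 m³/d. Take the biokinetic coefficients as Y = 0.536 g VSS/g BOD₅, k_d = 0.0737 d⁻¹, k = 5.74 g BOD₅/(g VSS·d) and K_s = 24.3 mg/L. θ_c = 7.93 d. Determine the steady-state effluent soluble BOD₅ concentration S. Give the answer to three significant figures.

From the Monod/SRT balance for a CMAS, S = K_s·(1+k_d θ_c)/[θ_c·(Y k − k_d) − 1] = 24.3 × (1 + 0.0737 × 7.93) / [7.93 × (0.536 × 5.74 − 0.0737) − 1] = 38.50 / 22.81 = 1.688 mg/L.

S ≈ 1.69 mg/L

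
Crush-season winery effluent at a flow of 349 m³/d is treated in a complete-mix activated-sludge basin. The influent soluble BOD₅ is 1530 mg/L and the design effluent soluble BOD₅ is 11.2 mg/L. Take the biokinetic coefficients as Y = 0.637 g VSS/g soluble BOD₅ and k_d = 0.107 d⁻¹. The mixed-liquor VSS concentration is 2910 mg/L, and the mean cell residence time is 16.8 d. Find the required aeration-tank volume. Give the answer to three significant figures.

V ≈ 697 m³

From the SRT design equation V = Y Q (S₀−S) θ_c / [X (1 + k_d θ_c)] = 0.637 × 349 × (1530 − 11.2) × 16.8 / [2910 × (1 + 0.107 × 16.8)] = 5.67×10^6 / 8141 = 696.8 m³.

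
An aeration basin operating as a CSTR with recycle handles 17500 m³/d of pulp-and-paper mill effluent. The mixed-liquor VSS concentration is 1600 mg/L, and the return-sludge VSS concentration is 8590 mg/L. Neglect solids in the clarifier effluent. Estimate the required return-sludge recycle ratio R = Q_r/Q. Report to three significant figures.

R ≈ 0.229

Mass balance around the secondary clarifier (neglecting effluent solids): R = X / (X_r − X) = 1600 / (8590 − 1600) = 0.2289.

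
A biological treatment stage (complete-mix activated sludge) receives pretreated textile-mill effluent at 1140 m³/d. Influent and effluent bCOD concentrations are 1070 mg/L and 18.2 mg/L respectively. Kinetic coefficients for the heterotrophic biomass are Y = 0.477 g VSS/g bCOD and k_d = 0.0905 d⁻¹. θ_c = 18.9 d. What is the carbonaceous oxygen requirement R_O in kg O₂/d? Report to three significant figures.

R_O ≈ 899 kg O₂/d

The observed yield is Y_obs = Y/(1 + k_d·θ_c) = 0.477 / (1 + 0.0905 × 18.9) = 0.477 / 2.710 = 0.1760 g VSS per g bCOD removed.
Mass of bCOD removed per day: Q(S₀ − S) = 1140 × 1052 g/m³ = 1199 kg/d.
Biomass synthesised: P_X = Y_obs × 1199 = 211.0 kg VSS/d.
R_O = Q·ΔS − 1.42 P_X = 1199 − 299.6 = 899.4 kg O₂/d.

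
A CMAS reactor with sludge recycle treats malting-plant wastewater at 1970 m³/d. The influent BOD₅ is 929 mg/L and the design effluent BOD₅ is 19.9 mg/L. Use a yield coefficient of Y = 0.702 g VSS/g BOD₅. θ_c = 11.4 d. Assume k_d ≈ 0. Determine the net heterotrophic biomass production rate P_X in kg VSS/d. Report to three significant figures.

P_X ≈ 1260 kg VSS/d

With endogenous decay neglected, the observed yield equals the true yield: Y_obs = Y = 0.702 g VSS/g BOD₅.
ΔS = 929 − 19.9 = 909.1 mg/L, so the substrate removal rate is 1970 × 909.1/1000 = 1791 kg BOD₅/d.
Biomass produced: P_X = Y_obs·Q·ΔS = 0.7020 × 1791 ≈ 1257 kg VSS/d.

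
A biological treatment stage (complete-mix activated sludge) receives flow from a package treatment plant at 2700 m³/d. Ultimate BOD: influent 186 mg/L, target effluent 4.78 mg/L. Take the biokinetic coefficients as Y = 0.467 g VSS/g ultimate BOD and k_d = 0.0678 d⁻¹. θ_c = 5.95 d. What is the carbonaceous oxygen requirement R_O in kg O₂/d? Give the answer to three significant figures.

R_O ≈ 258 kg O₂/d

Y_obs = Y / (1 + k_d θ_c) = 0.467 / (1 + 0.0678 × 5.95) = 0.467 / 1.403 = 0.3328.
Q·(S₀ − S) = 2700 × (186 − 4.78) × 10⁻³ = 489.3 kg/d removed.
Biomass synthesised: P_X = Y_obs × 489.3 = 162.8 kg VSS/d.
Carbonaceous O₂ demand = substrate oxidised − cell-mass equivalent = 489.3 − 1.42 × 162.8 = 258.1 kg O₂/d.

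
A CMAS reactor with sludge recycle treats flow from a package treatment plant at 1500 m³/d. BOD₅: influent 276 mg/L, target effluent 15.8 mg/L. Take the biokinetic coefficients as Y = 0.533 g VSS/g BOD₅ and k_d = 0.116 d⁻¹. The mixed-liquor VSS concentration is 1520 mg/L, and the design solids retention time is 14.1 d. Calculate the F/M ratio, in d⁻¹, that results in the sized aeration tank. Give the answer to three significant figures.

From the SRT design equation V = Y Q (S₀−S) θ_c / [X (1 + k_d θ_c)] = 0.533 × 1500 × (276 − 15.8) × 14.1 / [1520 × (1 + 0.116 × 14.1)] = 2.93×10^6 / 4006 = 732.2 m³.
Food-to-microorganism ratio F/M = Q S₀ / (V X) = 1500 × 276 / (732.2 × 1520) = 0.3720 d⁻¹.

F/M ≈ 0.372 d⁻¹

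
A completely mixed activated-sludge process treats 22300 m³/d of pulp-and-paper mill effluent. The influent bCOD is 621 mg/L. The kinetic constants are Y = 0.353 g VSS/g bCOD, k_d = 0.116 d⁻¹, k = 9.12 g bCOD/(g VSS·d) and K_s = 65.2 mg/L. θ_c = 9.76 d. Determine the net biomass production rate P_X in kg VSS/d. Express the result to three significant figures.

P_X ≈ 2280 kg VSS/d

From the Monod/SRT balance for a CMAS, S = K_s·(1+k_d θ_c)/[θ_c·(Y k − k_d) − 1] = 65.2 × (1 + 0.116 × 9.76) / [9.76 × (0.353 × 9.12 − 0.116) − 1] = 139.0 / 29.29 = 4.746 mg/L.
Correct the yield for decay: Y_obs = Y/(1 + k_d θ_c) = 0.353 / (1 + 0.116 × 9.76) = 0.353 / 2.132 = 0.1656.
Mass of bCOD removed per day: Q(S₀ − S) = 22300 × 616.2 g/m³ = 13742 kg/d.
P_X = Y_obs · Q(S₀ − S) = 0.1656 × 13742 = 2275 kg VSS/d.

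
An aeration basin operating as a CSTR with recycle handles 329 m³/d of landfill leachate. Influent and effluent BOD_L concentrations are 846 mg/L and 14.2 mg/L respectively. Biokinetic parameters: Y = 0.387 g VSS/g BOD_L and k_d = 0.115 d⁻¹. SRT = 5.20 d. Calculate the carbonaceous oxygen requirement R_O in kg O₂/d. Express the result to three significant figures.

R_O ≈ 180 kg O₂/d

The observed yield is Y_obs = Y/(1 + k_d·θ_c) = 0.387 / (1 + 0.115 × 5.20) = 0.387 / 1.598 = 0.2422 g VSS per g BOD_L removed.
ΔS = 846 − 14.2 = 831.8 mg/L, so the substrate removal rate is 329 × 831.8/1000 = 273.7 kg BOD_L/d.
Biomass synthesised: P_X = Y_obs × 273.7 = 66.27 kg VSS/d.
Carbonaceous O₂ demand = substrate oxidised − cell-mass equivalent = 273.7 − 1.42 × 66.27 = 179.6 kg O₂/d.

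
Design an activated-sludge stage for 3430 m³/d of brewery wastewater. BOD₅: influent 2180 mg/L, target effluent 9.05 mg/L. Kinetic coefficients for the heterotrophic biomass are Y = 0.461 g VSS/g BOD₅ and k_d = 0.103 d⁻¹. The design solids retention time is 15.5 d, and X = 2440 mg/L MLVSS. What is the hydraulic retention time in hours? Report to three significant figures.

Rearranging the biomass balance for a CMAS with decay, V = Y·Q·ΔS·θ_c / [X·(1+k_d θ_c)] = 0.461 × 3430 × (2180 − 9.05) × 15.5 / [2440 × (1 + 0.103 × 15.5)] = 5.32×10^7 / 6335 = 8398 m³.
Hydraulic retention time τ = V/Q = 8398 / 3430 = 2.449 d = 58.76 h.

τ ≈ 58.8 h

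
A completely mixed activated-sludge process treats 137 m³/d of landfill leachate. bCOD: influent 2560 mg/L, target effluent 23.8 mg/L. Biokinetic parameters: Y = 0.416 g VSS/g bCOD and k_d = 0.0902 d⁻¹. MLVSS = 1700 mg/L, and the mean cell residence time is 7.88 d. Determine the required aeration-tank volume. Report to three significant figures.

V ≈ 392 m³

From the SRT design equation V = Y Q (S₀−S) θ_c / [X (1 + k_d θ_c)] = 0.416 × 137 × (2560 − 23.8) × 7.88 / [1700 × (1 + 0.0902 × 7.88)] = 1.14×10^6 / 2908 = 391.6 m³.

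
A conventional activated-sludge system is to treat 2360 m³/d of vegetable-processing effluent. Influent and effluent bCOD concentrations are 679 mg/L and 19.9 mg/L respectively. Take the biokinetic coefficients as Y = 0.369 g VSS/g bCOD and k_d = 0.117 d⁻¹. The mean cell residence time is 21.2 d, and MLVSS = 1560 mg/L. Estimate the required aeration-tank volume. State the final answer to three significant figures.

V ≈ 2240 m³

Rearranging the biomass balance for a CMAS with decay, V = Y·Q·ΔS·θ_c / [X·(1+k_d θ_c)] = 0.369 × 2360 × (679 − 19.9) × 21.2 / [1560 × (1 + 0.117 × 21.2)] = 1.22×10^7 / 5429 = 2241 m³.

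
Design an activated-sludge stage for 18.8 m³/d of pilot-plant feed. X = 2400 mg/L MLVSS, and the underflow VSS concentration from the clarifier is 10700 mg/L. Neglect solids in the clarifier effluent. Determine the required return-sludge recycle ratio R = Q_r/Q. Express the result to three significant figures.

Solids balance on the clarifier gives (1+R)X = R·X_r, so R = X/(X_r − X) = 2400 / (10700 − 2400) = 0.2892.

R ≈ 0.289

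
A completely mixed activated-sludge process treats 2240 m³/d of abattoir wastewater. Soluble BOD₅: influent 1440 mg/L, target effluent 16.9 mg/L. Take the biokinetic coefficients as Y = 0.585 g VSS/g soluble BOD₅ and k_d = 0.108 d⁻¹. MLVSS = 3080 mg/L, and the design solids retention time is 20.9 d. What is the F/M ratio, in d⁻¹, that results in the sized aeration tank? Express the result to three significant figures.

F/M ≈ 0.270 d⁻¹

Rearranging the biomass balance for a CMAS with decay, V = Y·Q·ΔS·θ_c / [X·(1+k_d θ_c)] = 0.585 × 2240 × (1440 − 16.9) × 20.9 / [3080 × (1 + 0.108 × 20.9)] = 3.9×10^7 / 10032 = 3885 m³.
F/M = applied load / biomass = Q·S₀/(V·X) = 2240 × 1440 / (3885 × 3080) = 0.2696 d⁻¹.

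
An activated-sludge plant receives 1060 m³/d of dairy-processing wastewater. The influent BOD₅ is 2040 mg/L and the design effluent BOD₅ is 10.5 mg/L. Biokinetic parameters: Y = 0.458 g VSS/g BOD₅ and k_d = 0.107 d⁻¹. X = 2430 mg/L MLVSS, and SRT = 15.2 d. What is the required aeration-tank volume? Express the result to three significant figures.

Rearranging the biomass balance for a CMAS with decay, V = Y·Q·ΔS·θ_c / [X·(1+k_d θ_c)] = 0.458 × 1060 × (2040 − 10.5) × 15.2 / [2430 × (1 + 0.107 × 15.2)] = 1.5×10^7 / 6382 = 2347 m³.

V ≈ 2350 m³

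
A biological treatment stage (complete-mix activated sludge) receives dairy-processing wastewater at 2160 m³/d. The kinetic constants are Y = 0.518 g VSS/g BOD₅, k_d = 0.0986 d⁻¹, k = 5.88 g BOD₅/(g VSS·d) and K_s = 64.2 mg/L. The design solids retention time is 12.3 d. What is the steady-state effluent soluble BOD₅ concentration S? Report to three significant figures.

Effluent substrate depends only on kinetics and SRT: S = K_s(1 + k_d θ_c) / [θ_c(Yk − k_d) − 1] = 64.2 × (1 + 0.0986 × 12.3) / [12.3 × (0.518 × 5.88 − 0.0986) − 1] = 142.1 / 35.25 = 4.030 mg/L.

S ≈ 4.03 mg/L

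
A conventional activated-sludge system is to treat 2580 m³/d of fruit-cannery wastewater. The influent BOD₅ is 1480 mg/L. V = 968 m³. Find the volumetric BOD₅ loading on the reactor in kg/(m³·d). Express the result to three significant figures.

L_v ≈ 3.94 kg BOD₅/(m³·d)

Applied BOD₅ load per unit volume = Q·S₀/V = (2580 × 1480/1000)/968.0 = 3.945 kg BOD₅·m⁻³·d⁻¹.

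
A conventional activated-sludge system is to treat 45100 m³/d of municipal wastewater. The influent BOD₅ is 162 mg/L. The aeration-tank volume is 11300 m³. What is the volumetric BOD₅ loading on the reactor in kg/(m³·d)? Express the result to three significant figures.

Applied BOD₅ load per unit volume = Q·S₀/V = (45100 × 162/1000)/11300 = 0.6466 kg BOD₅·m⁻³·d⁻¹.

L_v ≈ 0.647 kg BOD₅/(m³·d)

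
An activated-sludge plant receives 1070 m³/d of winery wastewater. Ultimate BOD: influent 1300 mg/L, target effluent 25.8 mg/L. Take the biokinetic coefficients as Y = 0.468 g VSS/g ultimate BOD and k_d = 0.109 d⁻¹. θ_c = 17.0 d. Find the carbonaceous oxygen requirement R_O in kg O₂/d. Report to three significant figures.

Correct the yield for decay: Y_obs = Y/(1 + k_d θ_c) = 0.468 / (1 + 0.109 × 17.0) = 0.468 / 2.853 = 0.1640.
Mass of ultimate BOD removed per day: Q(S₀ − S) = 1070 × 1274 g/m³ = 1363 kg/d.
Biomass synthesised: P_X = Y_obs × 1363 = 223.6 kg VSS/d.
R_O = Q·ΔS − 1.42 P_X = 1363 − 317.6 = 1046 kg O₂/d.

R_O ≈ 1050 kg O₂/d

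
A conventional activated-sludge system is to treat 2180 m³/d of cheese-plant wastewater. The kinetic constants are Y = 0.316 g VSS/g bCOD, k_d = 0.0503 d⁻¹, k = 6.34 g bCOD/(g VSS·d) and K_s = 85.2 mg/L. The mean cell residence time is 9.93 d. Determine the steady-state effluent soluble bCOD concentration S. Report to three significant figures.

Effluent substrate depends only on kinetics and SRT: S = K_s(1 + k_d θ_c) / [θ_c(Yk − k_d) − 1] = 85.2 × (1 + 0.0503 × 9.93) / [9.93 × (0.316 × 6.34 − 0.0503) − 1] = 127.8 / 18.39 = 6.945 mg/L.

S ≈ 6.95 mg/L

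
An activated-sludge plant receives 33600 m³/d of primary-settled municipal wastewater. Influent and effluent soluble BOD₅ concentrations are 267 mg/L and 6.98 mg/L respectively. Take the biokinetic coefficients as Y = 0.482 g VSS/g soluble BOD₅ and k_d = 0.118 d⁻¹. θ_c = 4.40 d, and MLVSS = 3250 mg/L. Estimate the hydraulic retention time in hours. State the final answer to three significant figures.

τ ≈ 2.68 h

From the SRT design equation V = Y Q (S₀−S) θ_c / [X (1 + k_d θ_c)] = 0.482 × 33600 × (267 − 6.98) × 4.40 / [3250 × (1 + 0.118 × 4.40)] = 1.85×10^7 / 4937 = 3753 m³.
Hydraulic retention time τ = V/Q = 3753 / 33600 = 0.1117 d = 2.681 h.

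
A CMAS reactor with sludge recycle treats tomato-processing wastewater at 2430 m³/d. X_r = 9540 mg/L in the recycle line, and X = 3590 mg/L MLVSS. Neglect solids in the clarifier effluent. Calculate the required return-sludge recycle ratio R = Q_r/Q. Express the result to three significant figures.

R ≈ 0.603

Mass balance around the secondary clarifier (neglecting effluent solids): R = X / (X_r − X) = 3590 / (9540 − 3590) = 0.6034.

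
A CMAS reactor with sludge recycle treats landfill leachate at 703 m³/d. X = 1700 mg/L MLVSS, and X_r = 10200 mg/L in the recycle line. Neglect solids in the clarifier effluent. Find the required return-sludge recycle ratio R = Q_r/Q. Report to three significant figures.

R ≈ 0.200

R = Q_r/Q = X/(X_r − X) = 1700 / (10200 − 1700) = 0.2000.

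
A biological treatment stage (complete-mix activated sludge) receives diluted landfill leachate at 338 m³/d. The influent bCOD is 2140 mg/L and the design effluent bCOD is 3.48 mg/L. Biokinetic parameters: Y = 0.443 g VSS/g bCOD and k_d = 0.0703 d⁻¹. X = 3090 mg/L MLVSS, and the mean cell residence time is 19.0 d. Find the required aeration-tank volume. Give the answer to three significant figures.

V ≈ 842 m³

Steady-state biomass mass balance: V·X·(1 + k_d·θ_c) = Y·Q·(S₀ − S)·θ_c, so V = 0.443 × 338 × (2140 − 3.48) × 19.0 / [3090 × (1 + 0.0703 × 19.0)] = 6.08×10^6 / 7217 = 842.2 m³.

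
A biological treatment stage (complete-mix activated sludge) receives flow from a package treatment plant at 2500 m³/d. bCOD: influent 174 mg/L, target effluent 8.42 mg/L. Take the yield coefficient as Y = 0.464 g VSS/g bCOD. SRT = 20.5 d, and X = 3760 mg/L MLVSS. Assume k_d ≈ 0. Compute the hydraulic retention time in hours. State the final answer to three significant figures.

Biomass mass balance (decay neglected): V·X = Y·Q·(S₀ − S)·θ_c, so V = 0.464 × 2500 × (174 − 8.42) × 20.5 / 3760 = 1047 m³.
Hydraulic retention time τ = V/Q = 1047 / 2500 = 0.4189 d = 10.05 h.

τ ≈ 10.1 h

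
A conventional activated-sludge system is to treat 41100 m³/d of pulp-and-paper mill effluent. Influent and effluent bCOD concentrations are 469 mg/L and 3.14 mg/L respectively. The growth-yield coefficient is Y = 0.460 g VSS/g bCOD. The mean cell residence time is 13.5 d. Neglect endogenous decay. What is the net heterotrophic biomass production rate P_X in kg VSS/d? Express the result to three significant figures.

Since k_d ≈ 0, Y_obs = Y = 0.460 g VSS/g bCOD.
Mass of bCOD removed per day: Q(S₀ − S) = 41100 × 465.9 g/m³ = 19147 kg/d.
Net biomass production P_X = Y_obs × Q·(S₀ − S) = 0.4600 × 19147 = 8808 kg VSS/d.

P_X ≈ 8810 kg VSS/d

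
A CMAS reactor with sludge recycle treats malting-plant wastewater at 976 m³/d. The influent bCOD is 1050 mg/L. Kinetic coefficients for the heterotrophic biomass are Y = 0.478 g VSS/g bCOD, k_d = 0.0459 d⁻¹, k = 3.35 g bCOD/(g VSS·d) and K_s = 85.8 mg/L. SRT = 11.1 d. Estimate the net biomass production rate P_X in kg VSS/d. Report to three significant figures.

P_X ≈ 322 kg VSS/d

From the Monod/SRT balance for a CMAS, S = K_s·(1+k_d θ_c)/[θ_c·(Y k − k_d) − 1] = 85.8 × (1 + 0.0459 × 11.1) / [11.1 × (0.478 × 3.35 − 0.0459) − 1] = 129.5 / 16.26 = 7.963 mg/L.
Observed yield with endogenous decay: Y_obs = Y / (1 + k_d·θ_c) = 0.478 / (1 + 0.0459 × 11.1) = 0.478 / 1.509 = 0.3167 g VSS/g bCOD.
Mass of bCOD removed per day: Q(S₀ − S) = 976 × 1042 g/m³ = 1017 kg/d.
So the net sludge growth is P_X = 0.3167 × 1017 = 322.1 kg VSS/d.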